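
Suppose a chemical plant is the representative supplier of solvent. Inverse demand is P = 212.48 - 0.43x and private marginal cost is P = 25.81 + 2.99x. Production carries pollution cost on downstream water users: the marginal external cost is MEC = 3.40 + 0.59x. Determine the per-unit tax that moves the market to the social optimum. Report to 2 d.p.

tax = 30.36 per unit

Social marginal cost = private MC + MEC = 29.21 + 3.58x.
Set SMC = demand: 29.21 + 3.58x = 212.48 - 0.43x → x* = 45.7032.
The Pigouvian tax equals MEC at x*: 3.40 + 0.59×45.7032 = 30.3649.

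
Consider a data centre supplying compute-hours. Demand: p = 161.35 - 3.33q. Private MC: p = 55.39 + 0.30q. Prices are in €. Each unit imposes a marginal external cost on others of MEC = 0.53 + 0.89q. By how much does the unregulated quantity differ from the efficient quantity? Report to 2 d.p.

Market equilibrium (private): 55.39 + 0.30q = 161.35 - 3.33q → q_m = 29.1901.
Social marginal cost = private MC + MEC = 55.92 + 1.19q.
Set SMC = demand: 55.92 + 1.19q = 161.35 - 3.33q → q* = 23.3252.
Gap = |29.1901 − 23.3252| = 5.8649.

5.86 units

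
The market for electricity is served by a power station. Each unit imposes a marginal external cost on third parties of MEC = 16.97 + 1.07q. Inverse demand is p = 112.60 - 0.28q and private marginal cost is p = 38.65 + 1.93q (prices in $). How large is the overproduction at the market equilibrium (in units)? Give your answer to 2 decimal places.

Market equilibrium (private): 38.65 + 1.93q = 112.60 - 0.28q → q_m = 33.4615.
Social marginal cost = private MC + MEC = 55.62 + 3.00q.
Set SMC = demand: 55.62 + 3.00q = 112.60 - 0.28q → q* = 17.3720.
Gap = |33.4615 − 17.3720| = 16.0895.

16.09 units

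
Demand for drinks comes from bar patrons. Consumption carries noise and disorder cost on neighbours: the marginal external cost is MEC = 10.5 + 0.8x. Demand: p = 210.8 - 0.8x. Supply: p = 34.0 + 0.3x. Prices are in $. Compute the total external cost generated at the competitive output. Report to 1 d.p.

$12020.9

Market equilibrium (private): 34.0 + 0.3x = 210.8 - 0.8x → x_m = 160.7273.
Total external cost = ∫₀^{x_m} (10.5 + 0.8x) dx = 10.5×160.7273 + ½×0.8×160.7273² = 12020.9426.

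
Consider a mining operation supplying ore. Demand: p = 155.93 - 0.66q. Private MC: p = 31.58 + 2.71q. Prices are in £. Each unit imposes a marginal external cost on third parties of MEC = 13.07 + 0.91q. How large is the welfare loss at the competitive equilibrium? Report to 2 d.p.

Market equilibrium (private): 31.58 + 2.71q = 155.93 - 0.66q → q_m = 36.8991.
Social marginal cost = private MC + MEC = 44.65 + 3.62q.
Set SMC = demand: 44.65 + 3.62q = 155.93 - 0.66q → q* = 26.0000.
Height of the DWL triangle at q_m is SMC(q_m) − demand(q_m) = MEC(q_m) = 46.6482.
DWL = ½ × 10.8991 × 46.6482 = 254.2117.

DWL = £254.21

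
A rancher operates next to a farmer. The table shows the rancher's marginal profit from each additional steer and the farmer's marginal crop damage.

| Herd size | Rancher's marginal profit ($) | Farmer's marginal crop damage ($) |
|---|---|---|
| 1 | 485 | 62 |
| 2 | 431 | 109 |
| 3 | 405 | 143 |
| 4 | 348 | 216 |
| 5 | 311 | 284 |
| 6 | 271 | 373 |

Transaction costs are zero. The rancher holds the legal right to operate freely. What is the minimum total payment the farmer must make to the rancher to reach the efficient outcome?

Left alone the rancher would choose level 6 (marginal profit stays positive).
Efficient level: k* = 5 (marginal profit ≥ marginal crop damage through 5).
The farmer must at least cover the rancher's forgone profit from cutting 6→5: 271 = 271.

$271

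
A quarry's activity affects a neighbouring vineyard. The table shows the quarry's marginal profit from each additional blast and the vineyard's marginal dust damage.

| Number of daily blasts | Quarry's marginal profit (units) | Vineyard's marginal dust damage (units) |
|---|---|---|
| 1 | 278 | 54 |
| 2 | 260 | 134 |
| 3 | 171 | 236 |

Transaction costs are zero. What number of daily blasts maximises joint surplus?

2

Bargaining reaches the level where marginal profit last exceeds marginal dust damage.
That holds through level 2 (260 ≥ 134) but not at 3 (171 < 236).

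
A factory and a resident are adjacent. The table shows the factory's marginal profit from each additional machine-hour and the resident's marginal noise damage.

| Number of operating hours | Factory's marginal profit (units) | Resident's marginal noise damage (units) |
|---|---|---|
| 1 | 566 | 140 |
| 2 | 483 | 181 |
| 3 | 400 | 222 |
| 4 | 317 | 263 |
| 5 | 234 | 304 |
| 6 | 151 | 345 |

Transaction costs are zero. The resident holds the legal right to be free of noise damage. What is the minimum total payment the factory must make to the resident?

Efficient level: marginal profit ≥ marginal noise damage through level 4, so k* = 4.
With the resident holding the right, the factory must at least compensate total damage at k*: 140 + 181 + 222 + 263 = 806.

806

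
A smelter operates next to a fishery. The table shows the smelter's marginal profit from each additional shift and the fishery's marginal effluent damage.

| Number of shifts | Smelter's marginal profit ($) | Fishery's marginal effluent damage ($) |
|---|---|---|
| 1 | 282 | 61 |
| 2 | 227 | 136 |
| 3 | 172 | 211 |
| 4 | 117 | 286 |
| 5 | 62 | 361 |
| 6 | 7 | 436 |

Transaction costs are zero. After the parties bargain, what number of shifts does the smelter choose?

2

Bargaining reaches the level where marginal profit last exceeds marginal effluent damage.
That holds through level 2 (227 ≥ 136) but not at 3 (172 < 211).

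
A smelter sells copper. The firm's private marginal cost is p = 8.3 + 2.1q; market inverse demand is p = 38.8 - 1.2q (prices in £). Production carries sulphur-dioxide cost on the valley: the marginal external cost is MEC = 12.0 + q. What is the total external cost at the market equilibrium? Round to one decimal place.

Market equilibrium (private): 8.3 + 2.1q = 38.8 - 1.2q → q_m = 9.2424.
Total external cost = ∫₀^{q_m} (12.0 + 1.0q) dq = 12.0×9.2424 + ½×1.0×9.2424² = 153.6198.

£153.6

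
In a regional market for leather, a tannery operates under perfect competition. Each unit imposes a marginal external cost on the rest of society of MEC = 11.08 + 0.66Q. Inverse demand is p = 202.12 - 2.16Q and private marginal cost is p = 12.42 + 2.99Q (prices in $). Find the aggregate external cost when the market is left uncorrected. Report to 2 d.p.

Market equilibrium (private): 12.42 + 2.99Q = 202.12 - 2.16Q → Q_m = 36.8350.
Total external cost = ∫₀^{Q_m} (11.08 + 0.66Q) dQ = 11.08×36.8350 + ½×0.66×36.8350² = 855.8815.

$855.88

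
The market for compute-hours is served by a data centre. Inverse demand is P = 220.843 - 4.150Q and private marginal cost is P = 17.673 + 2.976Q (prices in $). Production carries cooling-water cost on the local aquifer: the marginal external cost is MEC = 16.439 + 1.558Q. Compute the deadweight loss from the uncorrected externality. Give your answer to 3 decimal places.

Market equilibrium (private): 17.673 + 2.976Q = 220.843 - 4.150Q → Q_m = 28.5111.
Social marginal cost = private MC + MEC = 34.112 + 4.534Q.
Set SMC = demand: 34.112 + 4.534Q = 220.843 - 4.150Q → Q* = 21.5029.
Between Q* and Q_m the wedge SMC − demand runs linearly from 0 to MEC(Q_m), so the loss is a triangle.
DWL = ½ × 7.0082 × 60.8593 = 213.2571.

DWL = $213.257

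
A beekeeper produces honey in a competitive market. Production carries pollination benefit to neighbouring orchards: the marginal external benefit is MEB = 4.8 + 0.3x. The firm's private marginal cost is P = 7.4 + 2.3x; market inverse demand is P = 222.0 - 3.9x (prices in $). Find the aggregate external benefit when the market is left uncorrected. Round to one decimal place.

Market equilibrium (private): 7.4 + 2.3x = 222.0 - 3.9x → x_m = 34.6129.
Total external benefit = ∫₀^{x_m} (4.8 + 0.3x) dx = 4.8×34.6129 + ½×0.3×34.6129² = 345.8498.

$345.8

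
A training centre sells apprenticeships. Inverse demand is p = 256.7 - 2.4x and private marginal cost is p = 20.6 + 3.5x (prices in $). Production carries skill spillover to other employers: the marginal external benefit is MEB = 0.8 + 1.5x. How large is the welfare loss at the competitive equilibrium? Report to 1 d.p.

DWL = $420.4

Market equilibrium (private): 20.6 + 3.5x = 256.7 - 2.4x → x_m = 40.0169.
Social marginal cost = private MC − MEB = 19.8 + 2.0x.
Set SMC = demand: 19.8 + 2.0x = 256.7 - 2.4x → x* = 53.8409.
The loss is the area between SMC and demand from x* to x_m; with linear curves that's a triangle of height MEB(x_m).
DWL = ½ × 13.8240 × 60.8254 = 420.4252.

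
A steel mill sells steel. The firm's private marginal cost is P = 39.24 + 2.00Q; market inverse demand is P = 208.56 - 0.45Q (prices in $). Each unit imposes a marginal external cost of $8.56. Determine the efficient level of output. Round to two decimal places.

Q* = 65.62

Social marginal cost = private MC + MEC = 47.80 + 2.00Q.
Set SMC = demand: 47.80 + 2.00Q = 208.56 - 0.45Q → Q* = 65.6163.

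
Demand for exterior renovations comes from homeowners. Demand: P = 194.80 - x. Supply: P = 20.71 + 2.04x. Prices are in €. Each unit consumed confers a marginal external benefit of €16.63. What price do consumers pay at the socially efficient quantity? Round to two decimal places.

P = €132.06

Social marginal benefit = demand + MEB = 211.43 - x.
Set SMB = MC: 211.43 - x = 20.71 + 2.04x → x* = 62.7368.
Consumer price on the demand curve at x*: 194.80 − 1.00×62.7368 = 132.0632.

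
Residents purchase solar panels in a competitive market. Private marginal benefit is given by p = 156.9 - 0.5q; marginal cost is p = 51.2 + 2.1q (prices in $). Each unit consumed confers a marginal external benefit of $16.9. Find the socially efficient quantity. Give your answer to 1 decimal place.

q* = 47.2

Social marginal benefit = demand + MEB = 173.8 - 0.5q.
Set SMB = MC: 173.8 - 0.5q = 51.2 + 2.1q → q* = 47.1538.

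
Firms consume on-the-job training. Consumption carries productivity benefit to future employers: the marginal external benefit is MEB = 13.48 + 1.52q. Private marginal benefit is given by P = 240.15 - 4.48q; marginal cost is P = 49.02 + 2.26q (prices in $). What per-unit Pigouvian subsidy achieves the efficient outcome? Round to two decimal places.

subsidy = $73.06 per unit

Social marginal benefit = demand + MEB = 253.63 - 2.96q.
Set SMB = MC: 253.63 - 2.96q = 49.02 + 2.26q → q* = 39.1973.
The Pigouvian subsidy equals MEB at q*: 13.48 + 1.52×39.1973 = 73.0599.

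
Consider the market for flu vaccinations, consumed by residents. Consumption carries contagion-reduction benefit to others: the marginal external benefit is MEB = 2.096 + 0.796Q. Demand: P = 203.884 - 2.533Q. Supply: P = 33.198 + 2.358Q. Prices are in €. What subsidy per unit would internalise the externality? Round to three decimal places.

subsidy = €35.682 per unit

Social marginal benefit = demand + MEB = 205.980 - 1.737Q.
Set SMB = MC: 205.980 - 1.737Q = 33.198 + 2.358Q → Q* = 42.1934.
The Pigouvian subsidy equals MEB at Q*: 2.096 + 0.796×42.1934 = 35.6819.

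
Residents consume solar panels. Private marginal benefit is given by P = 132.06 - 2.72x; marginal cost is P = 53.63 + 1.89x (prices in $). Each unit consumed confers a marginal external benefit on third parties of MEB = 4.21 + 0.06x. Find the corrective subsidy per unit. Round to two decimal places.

Social marginal benefit = demand + MEB = 136.27 - 2.66x.
Set SMB = MC: 136.27 - 2.66x = 53.63 + 1.89x → x* = 18.1626.
The Pigouvian subsidy equals MEB at x*: 4.21 + 0.06×18.1626 = 5.2998.

subsidy = $5.30 per unit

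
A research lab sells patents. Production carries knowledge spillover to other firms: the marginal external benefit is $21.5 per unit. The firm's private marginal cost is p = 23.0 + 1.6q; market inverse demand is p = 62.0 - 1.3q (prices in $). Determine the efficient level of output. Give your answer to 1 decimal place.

q* = 20.9

Social marginal cost = private MC − MEB = 1.5 + 1.6q.
Set SMC = demand: 1.5 + 1.6q = 62.0 - 1.3q → q* = 20.8621.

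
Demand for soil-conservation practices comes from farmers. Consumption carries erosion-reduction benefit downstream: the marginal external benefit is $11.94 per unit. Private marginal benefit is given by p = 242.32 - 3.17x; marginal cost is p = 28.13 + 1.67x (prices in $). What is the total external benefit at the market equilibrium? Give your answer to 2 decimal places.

Market equilibrium (private): 28.13 + 1.67x = 242.32 - 3.17x → x_m = 44.2541.
Total external benefit = MEB × x_m = 11.94 × 44.2541 = 528.3940.

$528.39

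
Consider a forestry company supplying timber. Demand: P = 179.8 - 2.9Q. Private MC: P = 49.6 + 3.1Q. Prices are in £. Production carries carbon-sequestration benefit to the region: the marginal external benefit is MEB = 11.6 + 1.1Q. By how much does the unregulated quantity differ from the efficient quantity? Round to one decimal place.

7.2 units

Market equilibrium (private): 49.6 + 3.1Q = 179.8 - 2.9Q → Q_m = 21.7000.
Social marginal cost = private MC − MEB = 38.0 + 2.0Q.
Set SMC = demand: 38.0 + 2.0Q = 179.8 - 2.9Q → Q* = 28.9388.
Gap = |21.7000 − 28.9388| = 7.2388.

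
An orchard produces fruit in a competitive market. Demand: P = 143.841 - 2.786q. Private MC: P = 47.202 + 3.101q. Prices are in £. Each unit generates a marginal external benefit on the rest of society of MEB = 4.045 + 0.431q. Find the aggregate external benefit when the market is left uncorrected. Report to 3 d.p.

£124.473

Market equilibrium (private): 47.202 + 3.101q = 143.841 - 2.786q → q_m = 16.4157.
Total external benefit = ∫₀^{q_m} (4.045 + 0.431q) dq = 4.045×16.4157 + ½×0.431×16.4157² = 124.4734.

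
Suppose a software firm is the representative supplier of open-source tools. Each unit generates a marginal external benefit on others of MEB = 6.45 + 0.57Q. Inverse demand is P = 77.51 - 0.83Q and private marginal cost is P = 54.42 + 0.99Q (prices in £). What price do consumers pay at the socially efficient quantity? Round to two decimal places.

Social marginal cost = private MC − MEB = 47.97 + 0.42Q.
Set SMC = demand: 47.97 + 0.42Q = 77.51 - 0.83Q → Q* = 23.6320.
Consumer price on the demand curve at Q*: 77.51 − 0.83×23.6320 = 57.8954.

P = £57.90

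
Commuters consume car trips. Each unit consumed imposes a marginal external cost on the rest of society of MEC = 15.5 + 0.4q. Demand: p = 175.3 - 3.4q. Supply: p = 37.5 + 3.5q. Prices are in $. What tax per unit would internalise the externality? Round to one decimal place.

tax = $22.2 per unit

Social marginal benefit = demand − MEC = 159.8 - 3.8q.
Set SMB = MC: 159.8 - 3.8q = 37.5 + 3.5q → q* = 16.7534.
The Pigouvian tax equals MEC at q*: 15.5 + 0.4×16.7534 = 22.2014.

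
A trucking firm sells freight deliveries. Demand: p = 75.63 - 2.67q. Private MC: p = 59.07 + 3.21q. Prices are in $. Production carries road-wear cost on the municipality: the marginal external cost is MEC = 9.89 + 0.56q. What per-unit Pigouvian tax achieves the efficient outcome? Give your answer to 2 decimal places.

tax = $10.47 per unit

Social marginal cost = private MC + MEC = 68.96 + 3.77q.
Set SMC = demand: 68.96 + 3.77q = 75.63 - 2.67q → q* = 1.0357.
The Pigouvian tax equals MEC at q*: 9.89 + 0.56×1.0357 = 10.4700.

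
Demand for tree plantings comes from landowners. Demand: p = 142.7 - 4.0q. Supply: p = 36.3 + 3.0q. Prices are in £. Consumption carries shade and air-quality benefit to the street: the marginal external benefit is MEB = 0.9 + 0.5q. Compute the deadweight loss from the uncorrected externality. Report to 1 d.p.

DWL = £5.6

Market equilibrium (private): 36.3 + 3.0q = 142.7 - 4.0q → q_m = 15.2000.
Social marginal benefit = demand + MEB = 143.6 - 3.5q.
Set SMB = MC: 143.6 - 3.5q = 36.3 + 3.0q → q* = 16.5077.
Height of the DWL triangle at q_m is SMB(q_m) − MC(q_m) = MEB(q_m) = 8.5000.
DWL = ½ × 1.3077 × 8.5000 = 5.5577.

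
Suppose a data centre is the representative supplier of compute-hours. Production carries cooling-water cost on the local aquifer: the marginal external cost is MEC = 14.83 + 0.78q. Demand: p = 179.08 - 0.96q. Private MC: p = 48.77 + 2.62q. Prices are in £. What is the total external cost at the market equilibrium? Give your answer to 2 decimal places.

Market equilibrium (private): 48.77 + 2.62q = 179.08 - 0.96q → q_m = 36.3994.
Total external cost = ∫₀^{q_m} (14.83 + 0.78q) dq = 14.83×36.3994 + ½×0.78×36.3994² = 1056.5205.

£1056.52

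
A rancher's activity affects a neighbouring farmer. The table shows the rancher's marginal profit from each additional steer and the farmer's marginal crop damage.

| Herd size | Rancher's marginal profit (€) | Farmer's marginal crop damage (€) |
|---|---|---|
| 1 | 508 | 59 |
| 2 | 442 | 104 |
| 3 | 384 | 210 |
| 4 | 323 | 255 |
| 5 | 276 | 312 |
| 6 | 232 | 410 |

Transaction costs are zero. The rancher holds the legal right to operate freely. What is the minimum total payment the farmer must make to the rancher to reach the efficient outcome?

€508

Left alone the rancher would choose level 6 (marginal profit stays positive).
Efficient level: k* = 4 (marginal profit ≥ marginal crop damage through 4).
The farmer must at least cover the rancher's forgone profit from cutting 6→4: 276 + 232 = 508.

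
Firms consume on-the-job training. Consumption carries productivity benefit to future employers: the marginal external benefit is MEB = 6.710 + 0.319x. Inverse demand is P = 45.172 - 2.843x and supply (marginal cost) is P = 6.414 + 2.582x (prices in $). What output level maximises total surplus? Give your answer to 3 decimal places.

Social marginal benefit = demand + MEB = 51.882 - 2.524x.
Set SMB = MC: 51.882 - 2.524x = 6.414 + 2.582x → x* = 8.9048.

x* = 8.905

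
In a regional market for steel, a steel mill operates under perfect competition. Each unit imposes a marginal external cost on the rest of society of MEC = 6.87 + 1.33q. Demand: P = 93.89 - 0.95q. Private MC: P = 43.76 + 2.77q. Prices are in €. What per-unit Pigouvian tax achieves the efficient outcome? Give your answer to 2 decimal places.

tax = €18.26 per unit

Social marginal cost = private MC + MEC = 50.63 + 4.10q.
Set SMC = demand: 50.63 + 4.10q = 93.89 - 0.95q → q* = 8.5663.
The Pigouvian tax equals MEC at q*: 6.87 + 1.33×8.5663 = 18.2632.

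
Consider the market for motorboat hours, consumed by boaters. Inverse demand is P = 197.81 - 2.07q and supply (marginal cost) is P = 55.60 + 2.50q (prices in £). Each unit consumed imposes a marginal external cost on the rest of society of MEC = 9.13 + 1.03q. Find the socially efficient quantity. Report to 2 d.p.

q* = 23.76

Social marginal benefit = demand − MEC = 188.68 - 3.10q.
Set SMB = MC: 188.68 - 3.10q = 55.60 + 2.50q → q* = 23.7643.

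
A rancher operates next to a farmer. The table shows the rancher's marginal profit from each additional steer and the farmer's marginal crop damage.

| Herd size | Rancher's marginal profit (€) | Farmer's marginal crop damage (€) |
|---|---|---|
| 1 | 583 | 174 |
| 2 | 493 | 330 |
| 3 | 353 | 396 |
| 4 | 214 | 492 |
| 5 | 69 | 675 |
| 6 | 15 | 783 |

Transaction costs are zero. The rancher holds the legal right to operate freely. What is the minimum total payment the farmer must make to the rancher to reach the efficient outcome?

€651

Left alone the rancher would choose level 6 (marginal profit stays positive).
Efficient level: k* = 2 (marginal profit ≥ marginal crop damage through 2).
The farmer must at least cover the rancher's forgone profit from cutting 6→2: 353 + 214 + 69 + 15 = 651.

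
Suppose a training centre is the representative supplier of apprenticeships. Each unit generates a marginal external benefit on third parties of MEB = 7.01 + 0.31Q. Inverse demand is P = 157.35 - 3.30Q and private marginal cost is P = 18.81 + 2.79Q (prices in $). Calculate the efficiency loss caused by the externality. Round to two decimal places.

Market equilibrium (private): 18.81 + 2.79Q = 157.35 - 3.30Q → Q_m = 22.7488.
Social marginal cost = private MC − MEB = 11.80 + 2.48Q.
Set SMC = demand: 11.80 + 2.48Q = 157.35 - 3.30Q → Q* = 25.1817.
The welfare-loss triangle has base |Q_m − Q*| and height MEB(Q_m) (the vertical gap between SMC and demand is zero at Q* and MEB at Q_m).
DWL = ½ × 2.4329 × 14.0621 = 17.1058.

DWL = $17.11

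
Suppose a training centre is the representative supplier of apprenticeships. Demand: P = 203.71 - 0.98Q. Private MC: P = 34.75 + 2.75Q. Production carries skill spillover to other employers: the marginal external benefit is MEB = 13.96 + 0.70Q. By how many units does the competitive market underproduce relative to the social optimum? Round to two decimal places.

Market equilibrium (private): 34.75 + 2.75Q = 203.71 - 0.98Q → Q_m = 45.2976.
Social marginal cost = private MC − MEB = 20.79 + 2.05Q.
Set SMC = demand: 20.79 + 2.05Q = 203.71 - 0.98Q → Q* = 60.3696.
Gap = |45.2976 − 60.3696| = 15.0720.

15.07 units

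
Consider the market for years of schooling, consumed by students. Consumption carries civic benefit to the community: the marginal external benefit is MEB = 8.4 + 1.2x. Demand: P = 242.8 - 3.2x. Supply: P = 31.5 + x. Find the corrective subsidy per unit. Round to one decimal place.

subsidy = 96.3 per unit

Social marginal benefit = demand + MEB = 251.2 - 2.0x.
Set SMB = MC: 251.2 - 2.0x = 31.5 + x → x* = 73.2333.
The Pigouvian subsidy equals MEB at x*: 8.4 + 1.2×73.2333 = 96.2800.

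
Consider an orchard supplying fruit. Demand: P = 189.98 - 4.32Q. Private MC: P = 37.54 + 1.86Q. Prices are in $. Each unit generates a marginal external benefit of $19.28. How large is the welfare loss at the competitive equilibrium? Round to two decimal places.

Market equilibrium (private): 37.54 + 1.86Q = 189.98 - 4.32Q → Q_m = 24.6667.
Social marginal cost = private MC − MEB = 18.26 + 1.86Q.
Set SMC = demand: 18.26 + 1.86Q = 189.98 - 4.32Q → Q* = 27.7864.
The welfare-loss triangle has base |Q_m − Q*| and height MEB(Q_m) (the vertical gap between SMC and demand is zero at Q* and MEB at Q_m).
DWL = ½ × 3.1197 × 19.2800 = 30.0739.

DWL = $30.07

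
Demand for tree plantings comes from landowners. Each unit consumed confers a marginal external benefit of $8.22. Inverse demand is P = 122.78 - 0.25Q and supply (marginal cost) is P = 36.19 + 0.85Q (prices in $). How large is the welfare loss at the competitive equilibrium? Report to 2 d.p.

Market equilibrium (private): 36.19 + 0.85Q = 122.78 - 0.25Q → Q_m = 78.7182.
Social marginal benefit = demand + MEB = 131.00 - 0.25Q.
Set SMB = MC: 131.00 - 0.25Q = 36.19 + 0.85Q → Q* = 86.1909.
The welfare-loss triangle has base |Q_m − Q*| and height MEB(Q_m) (the vertical gap between SMB and MC is zero at Q* and MEB at Q_m).
DWL = ½ × 7.4727 × 8.2200 = 30.7128.

DWL = $30.71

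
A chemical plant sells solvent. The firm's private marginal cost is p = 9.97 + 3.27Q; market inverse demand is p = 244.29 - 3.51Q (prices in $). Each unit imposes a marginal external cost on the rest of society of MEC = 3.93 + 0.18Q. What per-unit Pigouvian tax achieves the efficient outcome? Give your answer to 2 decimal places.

Social marginal cost = private MC + MEC = 13.90 + 3.45Q.
Set SMC = demand: 13.90 + 3.45Q = 244.29 - 3.51Q → Q* = 33.1020.
The Pigouvian tax equals MEC at Q*: 3.93 + 0.18×33.1020 = 9.8884.

tax = $9.89 per unit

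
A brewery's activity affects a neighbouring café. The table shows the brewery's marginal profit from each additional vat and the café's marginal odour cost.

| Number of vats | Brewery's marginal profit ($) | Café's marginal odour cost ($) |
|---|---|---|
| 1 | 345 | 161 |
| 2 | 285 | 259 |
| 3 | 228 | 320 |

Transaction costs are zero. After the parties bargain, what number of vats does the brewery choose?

Bargaining reaches the level where marginal profit last exceeds marginal odour cost.
That holds through level 2 (285 ≥ 259) but not at 3 (228 < 320).

2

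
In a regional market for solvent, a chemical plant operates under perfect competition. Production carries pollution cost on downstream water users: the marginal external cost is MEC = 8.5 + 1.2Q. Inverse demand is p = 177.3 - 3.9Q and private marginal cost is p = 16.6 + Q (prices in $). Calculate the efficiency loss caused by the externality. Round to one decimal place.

DWL = $187.7

Market equilibrium (private): 16.6 + Q = 177.3 - 3.9Q → Q_m = 32.7959.
Social marginal cost = private MC + MEC = 25.1 + 2.2Q.
Set SMC = demand: 25.1 + 2.2Q = 177.3 - 3.9Q → Q* = 24.9508.
Height of the DWL triangle at Q_m is SMC(Q_m) − demand(Q_m) = MEC(Q_m) = 47.8551.
DWL = ½ × 7.8451 × 47.8551 = 187.7140.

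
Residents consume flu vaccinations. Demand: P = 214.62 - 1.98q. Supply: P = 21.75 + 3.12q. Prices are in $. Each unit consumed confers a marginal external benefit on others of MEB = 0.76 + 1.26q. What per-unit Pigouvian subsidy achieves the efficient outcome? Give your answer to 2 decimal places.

Social marginal benefit = demand + MEB = 215.38 - 0.72q.
Set SMB = MC: 215.38 - 0.72q = 21.75 + 3.12q → q* = 50.4245.
The Pigouvian subsidy equals MEB at q*: 0.76 + 1.26×50.4245 = 64.2949.

subsidy = $64.29 per unit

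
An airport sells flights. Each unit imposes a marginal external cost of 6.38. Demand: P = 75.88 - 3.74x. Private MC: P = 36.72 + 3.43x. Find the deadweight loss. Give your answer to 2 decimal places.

DWL = 2.84

Market equilibrium (private): 36.72 + 3.43x = 75.88 - 3.74x → x_m = 5.4616.
Social marginal cost = private MC + MEC = 43.10 + 3.43x.
Set SMC = demand: 43.10 + 3.43x = 75.88 - 3.74x → x* = 4.5718.
Between x* and x_m the wedge SMC − demand runs linearly from 0 to MEC(x_m), so the loss is a triangle.
DWL = ½ × 0.8898 × 6.3800 = 2.8385.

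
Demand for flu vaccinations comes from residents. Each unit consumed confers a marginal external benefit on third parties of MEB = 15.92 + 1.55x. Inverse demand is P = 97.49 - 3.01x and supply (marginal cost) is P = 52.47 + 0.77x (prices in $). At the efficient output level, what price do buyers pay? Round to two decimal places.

Social marginal benefit = demand + MEB = 113.41 - 1.46x.
Set SMB = MC: 113.41 - 1.46x = 52.47 + 0.77x → x* = 27.3274.
Consumer price on the demand curve at x*: 97.49 − 3.01×27.3274 = 15.2345.

P = $15.23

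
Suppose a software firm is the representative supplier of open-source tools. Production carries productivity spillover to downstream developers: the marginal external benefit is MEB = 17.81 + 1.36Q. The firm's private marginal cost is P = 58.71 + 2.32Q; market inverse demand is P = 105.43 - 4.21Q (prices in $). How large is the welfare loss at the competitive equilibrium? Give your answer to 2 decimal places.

DWL = $73.35

Market equilibrium (private): 58.71 + 2.32Q = 105.43 - 4.21Q → Q_m = 7.1547.
Social marginal cost = private MC − MEB = 40.90 + 0.96Q.
Set SMC = demand: 40.90 + 0.96Q = 105.43 - 4.21Q → Q* = 12.4816.
The loss is the area between SMC and demand from Q* to Q_m; with linear curves that's a triangle of height MEB(Q_m).
DWL = ½ × 5.3269 × 27.5404 = 73.3525.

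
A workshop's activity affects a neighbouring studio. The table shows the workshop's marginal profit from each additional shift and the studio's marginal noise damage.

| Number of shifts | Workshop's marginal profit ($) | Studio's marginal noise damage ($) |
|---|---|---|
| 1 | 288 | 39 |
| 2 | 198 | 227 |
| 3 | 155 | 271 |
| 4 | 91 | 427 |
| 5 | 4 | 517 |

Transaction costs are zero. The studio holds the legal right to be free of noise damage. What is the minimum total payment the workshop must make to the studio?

$39

Efficient level: marginal profit ≥ marginal noise damage through level 1, so k* = 1.
With the studio holding the right, the workshop must at least compensate total damage at k*: 39 = 39.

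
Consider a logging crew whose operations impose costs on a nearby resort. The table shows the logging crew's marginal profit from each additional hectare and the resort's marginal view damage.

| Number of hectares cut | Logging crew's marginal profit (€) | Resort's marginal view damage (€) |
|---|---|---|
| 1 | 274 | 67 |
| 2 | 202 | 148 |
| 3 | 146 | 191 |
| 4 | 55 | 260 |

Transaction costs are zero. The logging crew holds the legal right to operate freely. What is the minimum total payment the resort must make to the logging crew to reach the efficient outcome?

Left alone the logging crew would choose level 4 (marginal profit stays positive).
Efficient level: k* = 2 (marginal profit ≥ marginal view damage through 2).
The resort must at least cover the logging crew's forgone profit from cutting 4→2: 146 + 55 = 201.

€201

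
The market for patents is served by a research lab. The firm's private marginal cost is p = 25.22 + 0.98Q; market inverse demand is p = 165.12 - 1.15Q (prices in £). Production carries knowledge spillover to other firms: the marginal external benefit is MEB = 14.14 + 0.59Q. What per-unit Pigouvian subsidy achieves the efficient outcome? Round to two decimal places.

subsidy = £73.16 per unit

Social marginal cost = private MC − MEB = 11.08 + 0.39Q.
Set SMC = demand: 11.08 + 0.39Q = 165.12 - 1.15Q → Q* = 100.0260.
The Pigouvian subsidy equals MEB at Q*: 14.14 + 0.59×100.0260 = 73.1553.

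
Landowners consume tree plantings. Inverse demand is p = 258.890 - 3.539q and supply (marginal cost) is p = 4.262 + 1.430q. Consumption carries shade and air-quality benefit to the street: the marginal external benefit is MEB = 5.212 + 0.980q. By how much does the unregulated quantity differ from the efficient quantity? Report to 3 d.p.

Market equilibrium (private): 4.262 + 1.430q = 258.890 - 3.539q → q_m = 51.2433.
Social marginal benefit = demand + MEB = 264.102 - 2.559q.
Set SMB = MC: 264.102 - 2.559q = 4.262 + 1.430q → q* = 65.1391.
Gap = |51.2433 − 65.1391| = 13.8958.

13.896 units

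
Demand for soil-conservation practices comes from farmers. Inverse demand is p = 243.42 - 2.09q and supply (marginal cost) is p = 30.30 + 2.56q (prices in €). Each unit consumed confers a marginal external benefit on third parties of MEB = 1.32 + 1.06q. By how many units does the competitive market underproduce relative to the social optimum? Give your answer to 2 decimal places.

13.90 units

Market equilibrium (private): 30.30 + 2.56q = 243.42 - 2.09q → q_m = 45.8323.
Social marginal benefit = demand + MEB = 244.74 - 1.03q.
Set SMB = MC: 244.74 - 1.03q = 30.30 + 2.56q → q* = 59.7326.
Gap = |45.8323 − 59.7326| = 13.9003.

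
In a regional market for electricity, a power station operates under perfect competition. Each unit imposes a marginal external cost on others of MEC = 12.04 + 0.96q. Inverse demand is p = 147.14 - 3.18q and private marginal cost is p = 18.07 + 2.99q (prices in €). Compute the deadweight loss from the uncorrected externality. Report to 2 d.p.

DWL = €72.36

Market equilibrium (private): 18.07 + 2.99q = 147.14 - 3.18q → q_m = 20.9190.
Social marginal cost = private MC + MEC = 30.11 + 3.95q.
Set SMC = demand: 30.11 + 3.95q = 147.14 - 3.18q → q* = 16.4137.
Height of the DWL triangle at q_m is SMC(q_m) − demand(q_m) = MEC(q_m) = 32.1222.
DWL = ½ × 4.5053 × 32.1222 = 72.3601.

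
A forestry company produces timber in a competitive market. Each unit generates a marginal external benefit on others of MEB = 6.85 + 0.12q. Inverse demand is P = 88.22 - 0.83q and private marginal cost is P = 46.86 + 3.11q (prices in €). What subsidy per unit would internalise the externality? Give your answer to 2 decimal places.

Social marginal cost = private MC − MEB = 40.01 + 2.99q.
Set SMC = demand: 40.01 + 2.99q = 88.22 - 0.83q → q* = 12.6204.
The Pigouvian subsidy equals MEB at q*: 6.85 + 0.12×12.6204 = 8.3644.

subsidy = €8.36 per unit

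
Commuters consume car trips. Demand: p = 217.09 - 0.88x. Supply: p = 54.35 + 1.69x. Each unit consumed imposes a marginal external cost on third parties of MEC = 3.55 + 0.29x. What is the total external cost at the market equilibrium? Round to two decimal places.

Market equilibrium (private): 54.35 + 1.69x = 217.09 - 0.88x → x_m = 63.3230.
Total external cost = ∫₀^{x_m} (3.55 + 0.29x) dx = 3.55×63.3230 + ½×0.29×63.3230² = 806.2180.

806.22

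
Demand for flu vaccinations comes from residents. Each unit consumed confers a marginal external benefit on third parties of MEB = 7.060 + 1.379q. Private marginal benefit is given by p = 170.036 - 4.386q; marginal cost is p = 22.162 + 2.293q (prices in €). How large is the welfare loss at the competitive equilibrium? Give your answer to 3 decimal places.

Market equilibrium (private): 22.162 + 2.293q = 170.036 - 4.386q → q_m = 22.1401.
Social marginal benefit = demand + MEB = 177.096 - 3.007q.
Set SMB = MC: 177.096 - 3.007q = 22.162 + 2.293q → q* = 29.2328.
Between q* and q_m the wedge SMB − MC runs linearly from 0 to MEB(q_m), so the loss is a triangle.
DWL = ½ × 7.0927 × 37.5913 = 133.3119.

DWL = €133.312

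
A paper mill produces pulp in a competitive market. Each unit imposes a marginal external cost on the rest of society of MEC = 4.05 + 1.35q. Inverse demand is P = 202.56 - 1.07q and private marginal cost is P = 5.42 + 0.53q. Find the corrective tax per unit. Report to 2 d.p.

Social marginal cost = private MC + MEC = 9.47 + 1.88q.
Set SMC = demand: 9.47 + 1.88q = 202.56 - 1.07q → q* = 65.4542.
The Pigouvian tax equals MEC at q*: 4.05 + 1.35×65.4542 = 92.4132.

tax = 92.41 per unit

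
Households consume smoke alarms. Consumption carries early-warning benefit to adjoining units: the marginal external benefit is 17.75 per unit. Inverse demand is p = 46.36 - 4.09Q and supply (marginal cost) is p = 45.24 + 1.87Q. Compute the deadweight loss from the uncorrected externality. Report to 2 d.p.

DWL = 26.43

Market equilibrium (private): 45.24 + 1.87Q = 46.36 - 4.09Q → Q_m = 0.1879.
Social marginal benefit = demand + MEB = 64.11 - 4.09Q.
Set SMB = MC: 64.11 - 4.09Q = 45.24 + 1.87Q → Q* = 3.1661.
Between Q* and Q_m the wedge SMB − MC runs linearly from 0 to MEB(Q_m), so the loss is a triangle.
DWL = ½ × 2.9782 × 17.7500 = 26.4315.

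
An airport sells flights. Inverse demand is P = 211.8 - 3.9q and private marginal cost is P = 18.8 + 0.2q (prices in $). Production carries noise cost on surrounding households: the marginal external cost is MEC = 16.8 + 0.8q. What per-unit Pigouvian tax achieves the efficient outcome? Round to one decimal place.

tax = $45.6 per unit

Social marginal cost = private MC + MEC = 35.6 + q.
Set SMC = demand: 35.6 + q = 211.8 - 3.9q → q* = 35.9592.
The Pigouvian tax equals MEC at q*: 16.8 + 0.8×35.9592 = 45.5674.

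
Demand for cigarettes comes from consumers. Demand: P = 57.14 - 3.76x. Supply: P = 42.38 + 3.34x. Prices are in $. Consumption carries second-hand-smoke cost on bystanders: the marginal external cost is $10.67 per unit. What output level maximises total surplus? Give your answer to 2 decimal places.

Social marginal benefit = demand − MEC = 46.47 - 3.76x.
Set SMB = MC: 46.47 - 3.76x = 42.38 + 3.34x → x* = 0.5761.

x* = 0.58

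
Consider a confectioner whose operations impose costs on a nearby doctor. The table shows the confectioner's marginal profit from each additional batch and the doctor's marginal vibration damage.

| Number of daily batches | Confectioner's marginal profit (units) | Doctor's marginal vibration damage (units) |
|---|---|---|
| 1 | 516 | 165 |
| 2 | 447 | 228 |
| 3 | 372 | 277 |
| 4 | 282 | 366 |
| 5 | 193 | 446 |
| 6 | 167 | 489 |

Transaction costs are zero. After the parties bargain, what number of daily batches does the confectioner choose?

Bargaining reaches the level where marginal profit last exceeds marginal vibration damage.
That holds through level 3 (372 ≥ 277) but not at 4 (282 < 366).

3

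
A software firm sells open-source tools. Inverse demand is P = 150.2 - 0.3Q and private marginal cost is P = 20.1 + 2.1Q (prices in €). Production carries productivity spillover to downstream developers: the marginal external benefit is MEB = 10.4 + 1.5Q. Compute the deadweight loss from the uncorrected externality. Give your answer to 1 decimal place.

Market equilibrium (private): 20.1 + 2.1Q = 150.2 - 0.3Q → Q_m = 54.2083.
Social marginal cost = private MC − MEB = 9.7 + 0.6Q.
Set SMC = demand: 9.7 + 0.6Q = 150.2 - 0.3Q → Q* = 156.1111.
Between Q* and Q_m the wedge demand − SMC runs linearly from 0 to MEB(Q_m), so the loss is a triangle.
DWL = ½ × 101.9028 × 91.7125 = 4672.8803.

DWL = €4672.9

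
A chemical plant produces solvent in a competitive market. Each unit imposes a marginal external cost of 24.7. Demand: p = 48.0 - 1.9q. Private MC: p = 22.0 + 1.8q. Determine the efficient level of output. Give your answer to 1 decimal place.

q* = 0.4

Social marginal cost = private MC + MEC = 46.7 + 1.8q.
Set SMC = demand: 46.7 + 1.8q = 48.0 - 1.9q → q* = 0.3514.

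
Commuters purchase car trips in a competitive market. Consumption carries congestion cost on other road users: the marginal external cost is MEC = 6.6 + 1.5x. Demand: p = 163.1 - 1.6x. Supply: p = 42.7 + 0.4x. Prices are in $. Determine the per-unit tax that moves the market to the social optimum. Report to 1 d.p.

Social marginal benefit = demand − MEC = 156.5 - 3.1x.
Set SMB = MC: 156.5 - 3.1x = 42.7 + 0.4x → x* = 32.5143.
The Pigouvian tax equals MEC at x*: 6.6 + 1.5×32.5143 = 55.3715.

tax = $55.4 per unit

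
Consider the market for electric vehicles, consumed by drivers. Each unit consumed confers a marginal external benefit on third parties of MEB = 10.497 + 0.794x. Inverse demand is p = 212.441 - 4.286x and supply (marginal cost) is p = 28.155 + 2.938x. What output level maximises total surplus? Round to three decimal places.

Social marginal benefit = demand + MEB = 222.938 - 3.492x.
Set SMB = MC: 222.938 - 3.492x = 28.155 + 2.938x → x* = 30.2928.

x* = 30.293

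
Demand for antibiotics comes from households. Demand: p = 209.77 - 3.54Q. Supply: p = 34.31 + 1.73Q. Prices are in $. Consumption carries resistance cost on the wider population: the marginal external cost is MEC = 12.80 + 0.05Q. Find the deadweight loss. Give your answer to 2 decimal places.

Market equilibrium (private): 34.31 + 1.73Q = 209.77 - 3.54Q → Q_m = 33.2941.
Social marginal benefit = demand − MEC = 196.97 - 3.59Q.
Set SMB = MC: 196.97 - 3.59Q = 34.31 + 1.73Q → Q* = 30.5752.
Height of the DWL triangle at Q_m is MC(Q_m) − SMB(Q_m) = MEC(Q_m) = 14.4647.
DWL = ½ × 2.7189 × 14.4647 = 19.6640.

DWL = $19.66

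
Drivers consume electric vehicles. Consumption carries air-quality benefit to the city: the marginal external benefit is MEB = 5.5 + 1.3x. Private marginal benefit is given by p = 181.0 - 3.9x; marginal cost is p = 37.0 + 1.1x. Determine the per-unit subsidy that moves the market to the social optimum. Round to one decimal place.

subsidy = 58.0 per unit

Social marginal benefit = demand + MEB = 186.5 - 2.6x.
Set SMB = MC: 186.5 - 2.6x = 37.0 + 1.1x → x* = 40.4054.
The Pigouvian subsidy equals MEB at x*: 5.5 + 1.3×40.4054 = 58.0270.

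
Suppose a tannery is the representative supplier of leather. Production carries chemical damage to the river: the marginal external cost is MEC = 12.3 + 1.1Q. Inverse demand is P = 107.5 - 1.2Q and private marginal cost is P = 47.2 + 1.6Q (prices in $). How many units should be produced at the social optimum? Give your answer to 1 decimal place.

Social marginal cost = private MC + MEC = 59.5 + 2.7Q.
Set SMC = demand: 59.5 + 2.7Q = 107.5 - 1.2Q → Q* = 12.3077.

Q* = 12.3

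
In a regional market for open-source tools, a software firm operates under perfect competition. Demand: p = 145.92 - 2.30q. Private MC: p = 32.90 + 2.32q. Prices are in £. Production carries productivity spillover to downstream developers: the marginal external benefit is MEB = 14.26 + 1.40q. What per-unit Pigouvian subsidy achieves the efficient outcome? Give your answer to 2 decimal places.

subsidy = £69.60 per unit

Social marginal cost = private MC − MEB = 18.64 + 0.92q.
Set SMC = demand: 18.64 + 0.92q = 145.92 - 2.30q → q* = 39.5280.
The Pigouvian subsidy equals MEB at q*: 14.26 + 1.40×39.5280 = 69.5992.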